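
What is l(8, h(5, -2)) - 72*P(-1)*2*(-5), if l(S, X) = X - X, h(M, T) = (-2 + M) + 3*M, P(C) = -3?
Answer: -2160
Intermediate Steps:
h(M, T) = -2 + 4*M
l(S, X) = 0
l(8, h(5, -2)) - 72*P(-1)*2*(-5) = 0 - 72*(-3*2)*(-5) = 0 - (-432)*(-5) = 0 - 72*30 = 0 - 2160 = -2160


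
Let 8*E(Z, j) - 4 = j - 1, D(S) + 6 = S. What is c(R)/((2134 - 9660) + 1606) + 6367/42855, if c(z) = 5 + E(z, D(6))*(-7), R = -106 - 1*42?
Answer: 12029075/81184512 ≈ 0.14817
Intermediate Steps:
D(S) = -6 + S
E(Z, j) = 3/8 + j/8 (E(Z, j) = 1/2 + (j - 1)/8 = 1/2 + (-1 + j)/8 = 1/2 + (-1/8 + j/8) = 3/8 + j/8)
R = -148 (R = -106 - 42 = -148)
c(z) = 19/8 (c(z) = 5 + (3/8 + (-6 + 6)/8)*(-7) = 5 + (3/8 + (1/8)*0)*(-7) = 5 + (3/8 + 0)*(-7) = 5 + (3/8)*(-7) = 5 - 21/8 = 19/8)
c(R)/((2134 - 9660) + 1606) + 6367/42855 = 19/(8*((2134 - 9660) + 1606)) + 6367/42855 = 19/(8*(-7526 + 1606)) + 6367*(1/42855) = (19/8)/(-5920) + 6367/42855 = (19/8)*(-1/5920) + 6367/42855 = -19/47360 + 6367/42855 = 12029075/81184512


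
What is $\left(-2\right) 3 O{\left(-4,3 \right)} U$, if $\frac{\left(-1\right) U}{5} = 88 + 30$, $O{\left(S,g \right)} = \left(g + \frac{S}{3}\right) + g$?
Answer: $16520$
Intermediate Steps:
$O{\left(S,g \right)} = 2 g + \frac{S}{3}$ ($O{\left(S,g \right)} = \left(g + S \frac{1}{3}\right) + g = \left(g + \frac{S}{3}\right) + g = 2 g + \frac{S}{3}$)
$U = -590$ ($U = - 5 \left(88 + 30\right) = \left(-5\right) 118 = -590$)
$\left(-2\right) 3 O{\left(-4,3 \right)} U = \left(-2\right) 3 \left(2 \cdot 3 + \frac{1}{3} \left(-4\right)\right) \left(-590\right) = - 6 \left(6 - \frac{4}{3}\right) \left(-590\right) = \left(-6\right) \frac{14}{3} \left(-590\right) = \left(-28\right) \left(-590\right) = 16520$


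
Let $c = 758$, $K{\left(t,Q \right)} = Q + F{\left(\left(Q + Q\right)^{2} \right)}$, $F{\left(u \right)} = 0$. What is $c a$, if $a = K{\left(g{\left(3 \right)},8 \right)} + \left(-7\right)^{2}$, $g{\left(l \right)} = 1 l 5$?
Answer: $43206$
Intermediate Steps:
$g{\left(l \right)} = 5 l$ ($g{\left(l \right)} = l 5 = 5 l$)
$K{\left(t,Q \right)} = Q$ ($K{\left(t,Q \right)} = Q + 0 = Q$)
$a = 57$ ($a = 8 + \left(-7\right)^{2} = 8 + 49 = 57$)
$c a = 758 \cdot 57 = 43206$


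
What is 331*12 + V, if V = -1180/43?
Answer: 169616/43 ≈ 3944.6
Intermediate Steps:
V = -1180/43 (V = -1180*1/43 = -1180/43 ≈ -27.442)
331*12 + V = 331*12 - 1180/43 = 3972 - 1180/43 = 169616/43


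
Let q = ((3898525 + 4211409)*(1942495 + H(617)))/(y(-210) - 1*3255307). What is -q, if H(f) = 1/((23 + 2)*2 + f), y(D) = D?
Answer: 10507588673745044/2171429839 ≈ 4.8390e+6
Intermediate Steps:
H(f) = 1/(50 + f) (H(f) = 1/(25*2 + f) = 1/(50 + f))
q = -10507588673745044/2171429839 (q = ((3898525 + 4211409)*(1942495 + 1/(50 + 617)))/(-210 - 1*3255307) = (8109934*(1942495 + 1/667))/(-210 - 3255307) = (8109934*(1942495 + 1/667))/(-3255517) = (8109934*(1295644166/667))*(-1/3255517) = (10507588673745044/667)*(-1/3255517) = -10507588673745044/2171429839 ≈ -4.8390e+6)
-q = -1*(-10507588673745044/2171429839) = 10507588673745044/2171429839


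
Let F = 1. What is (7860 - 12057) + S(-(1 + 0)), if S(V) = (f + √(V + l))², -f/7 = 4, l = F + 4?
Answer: -3521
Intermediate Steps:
l = 5 (l = 1 + 4 = 5)
f = -28 (f = -7*4 = -28)
S(V) = (-28 + √(5 + V))² (S(V) = (-28 + √(V + 5))² = (-28 + √(5 + V))²)
(7860 - 12057) + S(-(1 + 0)) = (7860 - 12057) + (-28 + √(5 - (1 + 0)))² = -4197 + (-28 + √(5 - 1*1))² = -4197 + (-28 + √(5 - 1))² = -4197 + (-28 + √4)² = -4197 + (-28 + 2)² = -4197 + (-26)² = -4197 + 676 = -3521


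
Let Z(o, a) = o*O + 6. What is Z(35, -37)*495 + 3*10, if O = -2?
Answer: -31650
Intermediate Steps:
Z(o, a) = 6 - 2*o (Z(o, a) = o*(-2) + 6 = -2*o + 6 = 6 - 2*o)
Z(35, -37)*495 + 3*10 = (6 - 2*35)*495 + 3*10 = (6 - 70)*495 + 30 = -64*495 + 30 = -31680 + 30 = -31650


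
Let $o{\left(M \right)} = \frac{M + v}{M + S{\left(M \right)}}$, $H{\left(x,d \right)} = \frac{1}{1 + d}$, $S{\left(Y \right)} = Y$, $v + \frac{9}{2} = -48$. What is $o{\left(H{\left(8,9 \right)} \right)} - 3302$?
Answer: $-3564$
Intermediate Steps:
$v = - \frac{105}{2}$ ($v = - \frac{9}{2} - 48 = - \frac{105}{2} \approx -52.5$)
$o{\left(M \right)} = \frac{- \frac{105}{2} + M}{2 M}$ ($o{\left(M \right)} = \frac{M - \frac{105}{2}}{M + M} = \frac{- \frac{105}{2} + M}{2 M}$)
$o{\left(H{\left(8,9 \right)} \right)} - 3302 = \frac{-105 + \frac{2}{1 + 9}}{4 \frac{1}{1 + 9}} - 3302 = \frac{-105 + \frac{2}{10}}{4 \cdot \frac{1}{10}} - 3302 = \frac{\frac{1}{\frac{1}{10}} \left(-105 + 2 \cdot \frac{1}{10}\right)}{4} - 3302 = \frac{1}{4} \cdot 10 \left(-105 + \frac{1}{5}\right) - 3302 = \frac{1}{4} \cdot 10 \left(- \frac{524}{5}\right) - 3302 = -262 - 3302 = -3564$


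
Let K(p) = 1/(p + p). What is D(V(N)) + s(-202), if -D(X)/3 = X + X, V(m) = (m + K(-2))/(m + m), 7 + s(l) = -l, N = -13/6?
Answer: 4983/26 ≈ 191.65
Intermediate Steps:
N = -13/6 (N = -13*⅙ = -13/6 ≈ -2.1667)
s(l) = -7 - l
K(p) = 1/(2*p)
V(m) = (-¼ + m)/(2*m) (V(m) = (m + (½)/(-2))/(m + m) = (m + (½)*(-½))/((2*m)) = (m - ¼)*(1/(2*m)) = (-¼ + m)*(1/(2*m)) = (-¼ + m)/(2*m))
D(X) = -6*X (D(X) = -3*(X + X) = -6*X)
D(V(N)) + s(-202) = -3*(-1 + 4*(-13/6))/(4*(-13/6)) + (-7 - 1*(-202)) = -3*(-6)*(-1 - 26/3)/(4*13) + (-7 + 202) = -3*(-6)*(-29)/(4*13*3) + 195 = -6*29/52 + 195 = -87/26 + 195 = 4983/26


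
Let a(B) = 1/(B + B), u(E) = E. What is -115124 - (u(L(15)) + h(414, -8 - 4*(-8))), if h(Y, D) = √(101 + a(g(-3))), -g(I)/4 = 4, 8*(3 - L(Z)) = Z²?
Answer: -920791/8 - 3*√718/8 ≈ -1.1511e+5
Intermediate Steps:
L(Z) = 3 - Z²/8
g(I) = -16 (g(I) = -4*4 = -16)
a(B) = 1/(2*B)
h(Y, D) = 3*√718/8 (h(Y, D) = √(101 + (½)/(-16)) = √(101 + (½)*(-1/16)) = √(101 - 1/32) = √(3231/32) = 3*√718/8)
-115124 - (u(L(15)) + h(414, -8 - 4*(-8))) = -115124 - ((3 - ⅛*15²) + 3*√718/8) = -115124 - ((3 - ⅛*225) + 3*√718/8) = -115124 - ((3 - 225/8) + 3*√718/8) = -115124 - (-201/8 + 3*√718/8) = -115124 + (201/8 - 3*√718/8) = -920791/8 - 3*√718/8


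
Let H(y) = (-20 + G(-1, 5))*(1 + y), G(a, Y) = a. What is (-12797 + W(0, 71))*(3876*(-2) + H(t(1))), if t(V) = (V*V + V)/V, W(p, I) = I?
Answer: 99453690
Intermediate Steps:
t(V) = (V + V²)/V (t(V) = (V² + V)/V = (V + V²)/V)
H(y) = -21 - 21*y (H(y) = (-20 - 1)*(1 + y) = -21*(1 + y) = -21 - 21*y)
(-12797 + W(0, 71))*(3876*(-2) + H(t(1))) = (-12797 + 71)*(3876*(-2) + (-21 - 21*(1 + 1))) = -12726*(-7752 + (-21 - 21*2)) = -12726*(-7752 + (-21 - 42)) = -12726*(-7752 - 63) = -12726*(-7815) = 99453690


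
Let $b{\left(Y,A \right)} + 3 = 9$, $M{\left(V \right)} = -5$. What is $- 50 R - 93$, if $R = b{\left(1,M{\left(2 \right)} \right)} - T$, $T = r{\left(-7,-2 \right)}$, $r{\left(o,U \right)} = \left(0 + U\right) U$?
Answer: $-193$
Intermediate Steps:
$r{\left(o,U \right)} = U^{2}$ ($r{\left(o,U \right)} = U U = U^{2}$)
$b{\left(Y,A \right)} = 6$ ($b{\left(Y,A \right)} = -3 + 9 = 6$)
$T = 4$ ($T = \left(-2\right)^{2} = 4$)
$R = 2$ ($R = 6 - 4 = 2$)
$- 50 R - 93 = \left(-50\right) 2 - 93 = -100 - 93 = -193$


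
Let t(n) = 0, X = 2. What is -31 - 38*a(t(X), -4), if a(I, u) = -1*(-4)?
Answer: -183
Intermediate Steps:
a(I, u) = 4
-31 - 38*a(t(X), -4) = -31 - 38*4 = -31 - 152 = -183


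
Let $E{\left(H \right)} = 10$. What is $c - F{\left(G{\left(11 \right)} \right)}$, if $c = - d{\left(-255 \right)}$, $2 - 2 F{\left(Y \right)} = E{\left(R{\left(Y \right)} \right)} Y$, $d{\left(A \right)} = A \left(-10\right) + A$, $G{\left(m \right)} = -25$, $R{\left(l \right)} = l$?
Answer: $-2421$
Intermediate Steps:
$d{\left(A \right)} = - 9 A$ ($d{\left(A \right)} = - 10 A + A = - 9 A$)
$F{\left(Y \right)} = 1 - 5 Y$ ($F{\left(Y \right)} = 1 - \frac{10 Y}{2} = 1 - 5 Y$)
$c = -2295$ ($c = - \left(-9\right) \left(-255\right) = \left(-1\right) 2295 = -2295$)
$c - F{\left(G{\left(11 \right)} \right)} = -2295 - \left(1 - -125\right) = -2295 - \left(1 + 125\right) = -2295 - 126 = -2421$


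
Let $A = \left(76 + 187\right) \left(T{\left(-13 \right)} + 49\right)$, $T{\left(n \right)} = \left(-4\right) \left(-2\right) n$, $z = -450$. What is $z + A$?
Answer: $-14915$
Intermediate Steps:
$T{\left(n \right)} = 8 n$
$A = -14465$ ($A = \left(76 + 187\right) \left(8 \left(-13\right) + 49\right) = 263 \left(-104 + 49\right) = 263 \left(-55\right) = -14465$)
$z + A = -450 - 14465 = -14915$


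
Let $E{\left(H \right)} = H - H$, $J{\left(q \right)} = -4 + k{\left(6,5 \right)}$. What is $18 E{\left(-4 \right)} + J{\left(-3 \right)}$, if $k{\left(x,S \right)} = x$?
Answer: $2$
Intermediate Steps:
$J{\left(q \right)} = 2$ ($J{\left(q \right)} = -4 + 6 = 2$)
$E{\left(H \right)} = 0$
$18 E{\left(-4 \right)} + J{\left(-3 \right)} = 18 \cdot 0 + 2 = 0 + 2 = 2$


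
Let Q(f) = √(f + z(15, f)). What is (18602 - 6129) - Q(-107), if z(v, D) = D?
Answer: 12473 - I*√214 ≈ 12473.0 - 14.629*I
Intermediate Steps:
Q(f) = √2*√f (Q(f) = √(f + f) = √(2*f) = √2*√f)
(18602 - 6129) - Q(-107) = (18602 - 6129) - √2*√(-107) = 12473 - √2*I*√107 = 12473 - I*√214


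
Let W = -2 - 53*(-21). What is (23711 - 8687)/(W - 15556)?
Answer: -5008/4815 ≈ -1.0401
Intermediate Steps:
W = 1111 (W = -2 + 1113 = 1111)
(23711 - 8687)/(W - 15556) = (23711 - 8687)/(1111 - 15556) = 15024/(-14445) = 15024*(-1/14445) = -5008/4815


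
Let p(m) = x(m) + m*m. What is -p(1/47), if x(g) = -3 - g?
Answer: 6673/2209 ≈ 3.0208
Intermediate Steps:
p(m) = -3 + m² - m (p(m) = (-3 - m) + m*m = (-3 - m) + m² = -3 + m² - m)
-p(1/47) = -(-3 + (1/47)² - 1/47) = -(-3 + (1/47)² - 1*1/47) = -(-3 + 1/2209 - 1/47) = -1*(-6673/2209) = 6673/2209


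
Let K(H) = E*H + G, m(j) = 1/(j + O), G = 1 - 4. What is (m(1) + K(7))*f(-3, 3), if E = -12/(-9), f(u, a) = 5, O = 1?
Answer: 205/6 ≈ 34.167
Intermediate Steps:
E = 4/3 (E = -12*(-⅑) = 4/3 ≈ 1.3333)
G = -3
m(j) = 1/(1 + j) (m(j) = 1/(j + 1) = 1/(1 + j))
K(H) = -3 + 4*H/3 (K(H) = 4*H/3 - 3 = -3 + 4*H/3)
(m(1) + K(7))*f(-3, 3) = (1/(1 + 1) + (-3 + (4/3)*7))*5 = (1/2 + (-3 + 28/3))*5 = (½ + 19/3)*5 = (41/6)*5 = 205/6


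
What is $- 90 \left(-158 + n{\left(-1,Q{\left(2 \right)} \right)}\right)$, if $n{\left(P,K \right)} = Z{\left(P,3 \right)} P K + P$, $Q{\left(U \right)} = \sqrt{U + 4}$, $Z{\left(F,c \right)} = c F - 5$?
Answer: $14310 - 720 \sqrt{6} \approx 12546.0$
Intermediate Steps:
$Z{\left(F,c \right)} = -5 + F c$ ($Z{\left(F,c \right)} = F c - 5 = -5 + F c$)
$Q{\left(U \right)} = \sqrt{4 + U}$
$n{\left(P,K \right)} = P + K P \left(-5 + 3 P\right)$ ($n{\left(P,K \right)} = \left(-5 + P 3\right) P K + P = \left(-5 + 3 P\right) P K + P = P \left(-5 + 3 P\right) K + P = K P \left(-5 + 3 P\right) + P = P + K P \left(-5 + 3 P\right)$)
$- 90 \left(-158 + n{\left(-1,Q{\left(2 \right)} \right)}\right) = - 90 \left(-158 - \left(1 + \sqrt{4 + 2} \left(-5 + 3 \left(-1\right)\right)\right)\right) = - 90 \left(-158 - \left(1 + \sqrt{6} \left(-5 - 3\right)\right)\right) = - 90 \left(-158 - \left(1 + \sqrt{6} \left(-8\right)\right)\right) = - 90 \left(-158 - \left(1 - 8 \sqrt{6}\right)\right) = - 90 \left(-159 + 8 \sqrt{6}\right) = 14310 - 720 \sqrt{6}$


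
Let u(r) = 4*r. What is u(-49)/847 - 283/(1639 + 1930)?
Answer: -134175/431849 ≈ -0.31070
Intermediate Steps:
u(-49)/847 - 283/(1639 + 1930) = (4*(-49))/847 - 283/(1639 + 1930) = -196*1/847 - 283/3569 = -28/121 - 283*1/3569 = -28/121 - 283/3569 = -134175/431849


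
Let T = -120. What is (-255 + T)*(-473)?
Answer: 177375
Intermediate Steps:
(-255 + T)*(-473) = (-255 - 120)*(-473) = -375*(-473) = 177375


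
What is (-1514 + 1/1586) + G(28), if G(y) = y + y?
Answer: -2312387/1586 ≈ -1458.0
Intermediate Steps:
G(y) = 2*y
(-1514 + 1/1586) + G(28) = (-1514 + 1/1586) + 2*28 = (-1514 + 1/1586) + 56 = -2401203/1586 + 56 = -2312387/1586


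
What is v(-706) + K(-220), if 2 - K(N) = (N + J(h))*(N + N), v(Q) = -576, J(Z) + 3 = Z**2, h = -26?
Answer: 198746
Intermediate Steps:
J(Z) = -3 + Z**2
K(N) = 2 - 2*N*(673 + N) (K(N) = 2 - (N + (-3 + (-26)**2))*(N + N) = 2 - (N + (-3 + 676))*2*N = 2 - (N + 673)*2*N = 2 - (673 + N)*2*N = 2 - 2*N*(673 + N))
v(-706) + K(-220) = -576 + (2 - 1346*(-220) - 2*(-220)**2) = -576 + (2 + 296120 - 2*48400) = -576 + (2 + 296120 - 96800) = -576 + 199322 = 198746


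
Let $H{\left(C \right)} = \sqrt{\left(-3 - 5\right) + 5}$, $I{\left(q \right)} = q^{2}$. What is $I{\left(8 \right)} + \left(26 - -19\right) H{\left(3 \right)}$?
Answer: $64 + 45 i \sqrt{3} \approx 64.0 + 77.942 i$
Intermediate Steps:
$H{\left(C \right)} = i \sqrt{3}$ ($H{\left(C \right)} = \sqrt{-8 + 5} = \sqrt{-3} = i \sqrt{3}$)
$I{\left(8 \right)} + \left(26 - -19\right) H{\left(3 \right)} = 8^{2} + \left(26 - -19\right) i \sqrt{3} = 64 + \left(26 + 19\right) i \sqrt{3} = 64 + 45 i \sqrt{3}$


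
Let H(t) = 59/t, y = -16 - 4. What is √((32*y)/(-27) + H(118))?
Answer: √7842/18 ≈ 4.9197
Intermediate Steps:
y = -20
√((32*y)/(-27) + H(118)) = √((32*(-20))/(-27) + 59/118) = √(-640*(-1/27) + 59*(1/118)) = √(640/27 + ½) = √(1307/54) = √7842/18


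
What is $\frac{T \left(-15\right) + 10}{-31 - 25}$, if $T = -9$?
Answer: $- \frac{145}{56} \approx -2.5893$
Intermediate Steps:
$\frac{T \left(-15\right) + 10}{-31 - 25} = \frac{\left(-9\right) \left(-15\right) + 10}{-31 - 25} = \frac{135 + 10}{-56} = \left(- \frac{1}{56}\right) 145 = - \frac{145}{56}$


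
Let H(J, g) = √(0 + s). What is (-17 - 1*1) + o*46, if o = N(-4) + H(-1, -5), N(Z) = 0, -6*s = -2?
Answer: -18 + 46*√3/3 ≈ 8.5581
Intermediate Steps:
s = ⅓ (s = -⅙*(-2) = ⅓ ≈ 0.33333)
H(J, g) = √3/3 (H(J, g) = √(0 + ⅓) = √(⅓) = √3/3)
o = √3/3 (o = 0 + √3/3 = √3/3 ≈ 0.57735)
(-17 - 1*1) + o*46 = (-17 - 1*1) + (√3/3)*46 = (-17 - 1) + 46*√3/3 = -18 + 46*√3/3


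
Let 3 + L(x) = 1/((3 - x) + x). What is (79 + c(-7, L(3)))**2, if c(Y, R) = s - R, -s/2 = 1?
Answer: 57121/9 ≈ 6346.8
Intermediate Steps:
s = -2 (s = -2*1 = -2)
L(x) = -8/3 (L(x) = -3 + 1/((3 - x) + x) = -3 + 1/3 = -8/3)
c(Y, R) = -2 - R
(79 + c(-7, L(3)))**2 = (79 + (-2 - 1*(-8/3)))**2 = (79 + (-2 + 8/3))**2 = (79 + 2/3)**2 = (239/3)**2 = 57121/9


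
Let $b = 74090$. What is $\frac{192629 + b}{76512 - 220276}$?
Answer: $- \frac{266719}{143764} \approx -1.8553$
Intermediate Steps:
$\frac{192629 + b}{76512 - 220276} = \frac{192629 + 74090}{76512 - 220276} = \frac{266719}{-143764} = 266719 \left(- \frac{1}{143764}\right) = - \frac{266719}{143764}$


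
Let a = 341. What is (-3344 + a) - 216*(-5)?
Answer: -1923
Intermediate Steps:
(-3344 + a) - 216*(-5) = (-3344 + 341) - 216*(-5) = -3003 + 1080 = -1923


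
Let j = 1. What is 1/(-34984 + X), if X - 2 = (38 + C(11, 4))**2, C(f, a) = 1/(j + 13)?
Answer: -196/6572383 ≈ -2.9822e-5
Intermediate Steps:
C(f, a) = 1/14 (C(f, a) = 1/(1 + 13) = 1/14)
X = 284481/196 (X = 2 + (38 + 1/14)**2 = 2 + (533/14)**2 = 2 + 284089/196 = 284481/196 ≈ 1451.4)
1/(-34984 + X) = 1/(-34984 + 284481/196) = 1/(-6572383/196) = -196/6572383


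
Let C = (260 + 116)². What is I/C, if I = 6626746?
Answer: 3313373/70688 ≈ 46.873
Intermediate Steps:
C = 141376 (C = 376² = 141376)
I/C = 6626746/141376 = 6626746*(1/141376) = 3313373/70688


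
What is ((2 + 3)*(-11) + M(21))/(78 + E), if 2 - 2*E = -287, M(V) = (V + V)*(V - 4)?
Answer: 1318/445 ≈ 2.9618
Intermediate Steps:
M(V) = 2*V*(-4 + V) (M(V) = (2*V)*(-4 + V) = 2*V*(-4 + V))
E = 289/2 (E = 1 - ½*(-287) = 1 + 287/2 = 289/2 ≈ 144.50)
((2 + 3)*(-11) + M(21))/(78 + E) = ((2 + 3)*(-11) + 2*21*(-4 + 21))/(78 + 289/2) = (5*(-11) + 2*21*17)/(445/2) = (-55 + 714)*(2/445) = 659*(2/445) = 1318/445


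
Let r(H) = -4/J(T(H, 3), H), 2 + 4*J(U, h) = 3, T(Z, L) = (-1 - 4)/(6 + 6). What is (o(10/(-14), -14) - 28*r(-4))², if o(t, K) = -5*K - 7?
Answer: 261121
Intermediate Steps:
T(Z, L) = -5/12
J(U, h) = ¼ (J(U, h) = -½ + (¼)*3 = -½ + ¾ = ¼)
r(H) = -16 (r(H) = -4/¼ = -4*4 = -16)
o(t, K) = -7 - 5*K
(o(10/(-14), -14) - 28*r(-4))² = ((-7 - 5*(-14)) - 28*(-16))² = ((-7 + 70) + 448)² = (63 + 448)² = 511² = 261121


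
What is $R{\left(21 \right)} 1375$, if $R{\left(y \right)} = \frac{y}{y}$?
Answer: $1375$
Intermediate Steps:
$R{\left(y \right)} = 1$
$R{\left(21 \right)} 1375 = 1 \cdot 1375 = 1375$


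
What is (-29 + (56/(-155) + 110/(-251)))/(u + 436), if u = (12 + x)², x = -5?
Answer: -1159351/18868925 ≈ -0.061442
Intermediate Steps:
u = 49 (u = (12 - 5)² = 7² = 49)
(-29 + (56/(-155) + 110/(-251)))/(u + 436) = (-29 + (56/(-155) + 110/(-251)))/(49 + 436) = (-29 + (56*(-1/155) + 110*(-1/251)))/485 = (-29 + (-56/155 - 110/251))*(1/485) = (-29 - 31106/38905)*(1/485) = -1159351/38905*1/485 = -1159351/18868925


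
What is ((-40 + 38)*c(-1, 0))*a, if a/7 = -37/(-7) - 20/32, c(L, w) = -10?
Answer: 1305/2 ≈ 652.50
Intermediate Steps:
a = 261/8 (a = 7*(-37/(-7) - 20/32) = 7*(-37*(-⅐) - 20*1/32) = 7*(37/7 - 5/8) = 7*(261/56) = 261/8 ≈ 32.625)
((-40 + 38)*c(-1, 0))*a = ((-40 + 38)*(-10))*(261/8) = -2*(-10)*(261/8) = 20*(261/8) = 1305/2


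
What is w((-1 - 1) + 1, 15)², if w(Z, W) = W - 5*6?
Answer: 225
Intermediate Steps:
w(Z, W) = -30 + W (w(Z, W) = W - 30 = -30 + W)
w((-1 - 1) + 1, 15)² = (-30 + 15)² = (-15)² = 225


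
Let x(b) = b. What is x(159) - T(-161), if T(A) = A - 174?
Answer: 494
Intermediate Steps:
T(A) = -174 + A
x(159) - T(-161) = 159 - (-174 - 161) = 159 - 1*(-335) = 159 + 335 = 494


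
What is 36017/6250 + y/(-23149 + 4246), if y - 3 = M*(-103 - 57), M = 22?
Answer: 702810601/118143750 ≈ 5.9488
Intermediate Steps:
y = -3517 (y = 3 + 22*(-103 - 57) = 3 + 22*(-160) = 3 - 3520 = -3517)
36017/6250 + y/(-23149 + 4246) = 36017/6250 - 3517/(-23149 + 4246) = 36017*(1/6250) - 3517/(-18903) = 36017/6250 - 3517*(-1/18903) = 36017/6250 + 3517/18903 = 702810601/118143750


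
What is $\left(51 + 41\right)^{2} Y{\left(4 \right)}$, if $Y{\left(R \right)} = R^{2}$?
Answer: $135424$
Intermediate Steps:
$\left(51 + 41\right)^{2} Y{\left(4 \right)} = \left(51 + 41\right)^{2} \cdot 4^{2} = 92^{2} \cdot 16 = 8464 \cdot 16 = 135424$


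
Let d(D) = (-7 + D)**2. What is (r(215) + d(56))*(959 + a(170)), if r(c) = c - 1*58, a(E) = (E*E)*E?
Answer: 12569907122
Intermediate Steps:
a(E) = E**3 (a(E) = E**2*E = E**3)
r(c) = -58 + c (r(c) = c - 58 = -58 + c)
(r(215) + d(56))*(959 + a(170)) = ((-58 + 215) + (-7 + 56)**2)*(959 + 170**3) = (157 + 49**2)*(959 + 4913000) = (157 + 2401)*4913959 = 2558*4913959 = 12569907122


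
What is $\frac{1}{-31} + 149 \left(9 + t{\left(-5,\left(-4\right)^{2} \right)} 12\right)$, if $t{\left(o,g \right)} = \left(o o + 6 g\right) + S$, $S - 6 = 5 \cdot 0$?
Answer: $\frac{7080926}{31} \approx 2.2842 \cdot 10^{5}$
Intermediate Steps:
$S = 6$ ($S = 6 + 5 \cdot 0 = 6 + 0 = 6$)
$t{\left(o,g \right)} = 6 + o^{2} + 6 g$ ($t{\left(o,g \right)} = \left(o o + 6 g\right) + 6 = \left(o^{2} + 6 g\right) + 6 = 6 + o^{2} + 6 g$)
$\frac{1}{-31} + 149 \left(9 + t{\left(-5,\left(-4\right)^{2} \right)} 12\right) = \frac{1}{-31} + 149 \left(9 + \left(6 + \left(-5\right)^{2} + 6 \left(-4\right)^{2}\right) 12\right) = - \frac{1}{31} + 149 \left(9 + \left(6 + 25 + 6 \cdot 16\right) 12\right) = - \frac{1}{31} + 149 \left(9 + \left(6 + 25 + 96\right) 12\right) = - \frac{1}{31} + 149 \left(9 + 127 \cdot 12\right) = - \frac{1}{31} + 149 \left(9 + 1524\right) = - \frac{1}{31} + 149 \cdot 1533 = - \frac{1}{31} + 228417 = \frac{7080926}{31}$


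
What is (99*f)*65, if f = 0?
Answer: 0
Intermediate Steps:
(99*f)*65 = (99*0)*65 = 0*65 = 0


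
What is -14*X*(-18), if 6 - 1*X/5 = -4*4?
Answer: 27720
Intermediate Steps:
X = 110 (X = 30 - (-20)*4 = 30 - 5*(-16) = 30 + 80 = 110)
-14*X*(-18) = -14*110*(-18) = -1540*(-18) = 27720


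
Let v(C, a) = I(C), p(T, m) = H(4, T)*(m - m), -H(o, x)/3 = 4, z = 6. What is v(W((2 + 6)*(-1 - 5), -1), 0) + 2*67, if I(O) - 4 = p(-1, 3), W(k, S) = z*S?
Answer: 138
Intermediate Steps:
H(o, x) = -12 (H(o, x) = -3*4 = -12)
W(k, S) = 6*S
p(T, m) = 0 (p(T, m) = -12*(m - m) = -12*0 = 0)
I(O) = 4 (I(O) = 4 + 0 = 4)
v(C, a) = 4
v(W((2 + 6)*(-1 - 5), -1), 0) + 2*67 = 4 + 2*67 = 4 + 134 = 138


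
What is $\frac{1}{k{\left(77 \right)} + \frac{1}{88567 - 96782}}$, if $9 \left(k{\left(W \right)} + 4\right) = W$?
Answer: $\frac{73935}{336806} \approx 0.21952$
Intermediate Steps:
$k{\left(W \right)} = -4 + \frac{W}{9}$
$\frac{1}{k{\left(77 \right)} + \frac{1}{88567 - 96782}} = \frac{1}{\left(-4 + \frac{1}{9} \cdot 77\right) + \frac{1}{88567 - 96782}} = \frac{1}{\left(-4 + \frac{77}{9}\right) + \frac{1}{-8215}} = \frac{1}{\frac{41}{9} - \frac{1}{8215}} = \frac{1}{\frac{336806}{73935}} = \frac{73935}{336806}$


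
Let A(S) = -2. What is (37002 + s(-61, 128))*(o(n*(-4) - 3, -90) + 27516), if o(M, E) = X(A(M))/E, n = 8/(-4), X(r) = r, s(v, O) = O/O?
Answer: 45817891663/45 ≈ 1.0182e+9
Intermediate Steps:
s(v, O) = 1
n = -2 (n = 8*(-¼) = -2)
o(M, E) = -2/E
(37002 + s(-61, 128))*(o(n*(-4) - 3, -90) + 27516) = (37002 + 1)*(-2/(-90) + 27516) = 37003*(-2*(-1/90) + 27516) = 37003*(1/45 + 27516) = 37003*(1238221/45) = 45817891663/45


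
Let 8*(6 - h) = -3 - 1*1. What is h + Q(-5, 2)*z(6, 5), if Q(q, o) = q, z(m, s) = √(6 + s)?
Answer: 13/2 - 5*√11 ≈ -10.083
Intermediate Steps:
h = 13/2 (h = 6 - (-3 - 1*1)/8 = 6 - (-3 - 1)/8 = 6 - ⅛*(-4) = 6 + ½ = 13/2 ≈ 6.5000)
h + Q(-5, 2)*z(6, 5) = 13/2 - 5*√(6 + 5) = 13/2 - 5*√11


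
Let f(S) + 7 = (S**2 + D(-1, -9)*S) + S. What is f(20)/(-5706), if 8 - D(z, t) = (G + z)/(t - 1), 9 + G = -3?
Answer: -547/5706 ≈ -0.095864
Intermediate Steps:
G = -12 (G = -9 - 3 = -12)
D(z, t) = 8 - (-12 + z)/(-1 + t) (D(z, t) = 8 - (-12 + z)/(t - 1) = 8 - (-12 + z)/(-1 + t))
f(S) = -7 + S**2 + 77*S/10 (f(S) = -7 + ((S**2 + ((4 - 1*(-1) + 8*(-9))/(-1 - 9))*S) + S) = -7 + ((S**2 + ((4 + 1 - 72)/(-10))*S) + S) = -7 + ((S**2 + (-1/10*(-67))*S) + S) = -7 + ((S**2 + 67*S/10) + S) = -7 + (S**2 + 77*S/10) = -7 + S**2 + 77*S/10)
f(20)/(-5706) = (-7 + 20**2 + (77/10)*20)/(-5706) = (-7 + 400 + 154)*(-1/5706) = 547*(-1/5706) = -547/5706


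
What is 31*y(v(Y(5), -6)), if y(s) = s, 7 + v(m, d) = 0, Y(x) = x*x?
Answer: -217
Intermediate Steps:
Y(x) = x²
v(m, d) = -7 (v(m, d) = -7 + 0 = -7)
31*y(v(Y(5), -6)) = 31*(-7) = -217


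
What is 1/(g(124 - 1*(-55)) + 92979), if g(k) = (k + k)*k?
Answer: 1/157061 ≈ 6.3670e-6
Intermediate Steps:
g(k) = 2*k² (g(k) = (2*k)*k = 2*k²)
1/(g(124 - 1*(-55)) + 92979) = 1/(2*(124 - 1*(-55))² + 92979) = 1/(2*(124 + 55)² + 92979) = 1/(2*179² + 92979) = 1/(2*32041 + 92979) = 1/(64082 + 92979) = 1/157061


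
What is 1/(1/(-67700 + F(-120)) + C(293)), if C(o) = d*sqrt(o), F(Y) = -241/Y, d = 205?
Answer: 194970216/162524710215272322985 + 2705813871893321*sqrt(293)/162524710215272322985 ≈ 0.00028498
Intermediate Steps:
C(o) = 205*sqrt(o)
1/(1/(-67700 + F(-120)) + C(293)) = 1/(1/(-67700 - 241/(-120)) + 205*sqrt(293)) = 1/(1/(-67700 - 241*(-1/120)) + 205*sqrt(293)) = 1/(1/(-67700 + 241/120) + 205*sqrt(293)) = 1/(1/(-8123759/120) + 205*sqrt(293)) = 1/(-120/8123759 + 205*sqrt(293))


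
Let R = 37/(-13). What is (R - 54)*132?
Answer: -97548/13 ≈ -7503.7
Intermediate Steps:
R = -37/13 (R = 37*(-1/13) = -37/13 ≈ -2.8462)
(R - 54)*132 = (-37/13 - 54)*132 = -739/13*132 = -97548/13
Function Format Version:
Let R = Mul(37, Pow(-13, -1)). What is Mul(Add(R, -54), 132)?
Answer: Rational(-97548, 13) ≈ -7503.7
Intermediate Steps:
R = Rational(-37, 13) (R = Mul(37, Rational(-1, 13)) = Rational(-37, 13) ≈ -2.8462)
Mul(Add(R, -54), 132) = Mul(Add(Rational(-37, 13), -54), 132) = Mul(Rational(-739, 13), 132) = Rational(-97548, 13)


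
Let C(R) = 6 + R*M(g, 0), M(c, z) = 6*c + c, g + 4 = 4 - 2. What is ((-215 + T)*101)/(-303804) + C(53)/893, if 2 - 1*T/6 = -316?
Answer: -376296493/271296972 ≈ -1.3870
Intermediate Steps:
g = -2 (g = -4 + (4 - 2) = -4 + 2 = -2)
T = 1908 (T = 12 - 6*(-316) = 12 + 1896 = 1908)
M(c, z) = 7*c
C(R) = 6 - 14*R (C(R) = 6 + R*(7*(-2)) = 6 + R*(-14) = 6 - 14*R)
((-215 + T)*101)/(-303804) + C(53)/893 = ((-215 + 1908)*101)/(-303804) + (6 - 14*53)/893 = (1693*101)*(-1/303804) + (6 - 742)*(1/893) = 170993*(-1/303804) - 736*1/893 = -170993/303804 - 736/893 = -376296493/271296972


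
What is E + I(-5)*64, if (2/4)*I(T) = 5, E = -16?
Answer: 624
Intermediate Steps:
I(T) = 10 (I(T) = 2*5 = 10)
E + I(-5)*64 = -16 + 10*64 = -16 + 640 = 624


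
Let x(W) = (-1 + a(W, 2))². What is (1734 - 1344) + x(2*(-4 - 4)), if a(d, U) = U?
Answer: 391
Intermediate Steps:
x(W) = 1 (x(W) = (-1 + 2)² = 1² = 1)
(1734 - 1344) + x(2*(-4 - 4)) = (1734 - 1344) + 1 = 390 + 1 = 391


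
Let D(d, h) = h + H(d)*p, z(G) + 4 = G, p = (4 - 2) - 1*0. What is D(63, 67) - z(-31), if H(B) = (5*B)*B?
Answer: 39792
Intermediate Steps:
p = 2 (p = 2 + 0 = 2)
H(B) = 5*B²
z(G) = -4 + G
D(d, h) = h + 10*d² (D(d, h) = h + (5*d²)*2 = h + 10*d²)
D(63, 67) - z(-31) = (67 + 10*63²) - (-4 - 31) = (67 + 10*3969) - 1*(-35) = (67 + 39690) + 35 = 39757 + 35 = 39792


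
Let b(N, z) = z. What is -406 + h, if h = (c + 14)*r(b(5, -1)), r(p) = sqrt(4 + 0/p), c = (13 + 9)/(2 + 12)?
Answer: -2624/7 ≈ -374.86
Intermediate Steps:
c = 11/7 (c = 22/14 = 22*(1/14) = 11/7 ≈ 1.5714)
r(p) = 2 (r(p) = sqrt(4 + 0) = sqrt(4) = 2)
h = 218/7 (h = (11/7 + 14)*2 = (109/7)*2 = 218/7 ≈ 31.143)
-406 + h = -406 + 218/7 = -2624/7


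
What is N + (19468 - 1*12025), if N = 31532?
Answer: 38975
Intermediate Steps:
N + (19468 - 1*12025) = 31532 + (19468 - 1*12025) = 31532 + (19468 - 12025) = 31532 + 7443 = 38975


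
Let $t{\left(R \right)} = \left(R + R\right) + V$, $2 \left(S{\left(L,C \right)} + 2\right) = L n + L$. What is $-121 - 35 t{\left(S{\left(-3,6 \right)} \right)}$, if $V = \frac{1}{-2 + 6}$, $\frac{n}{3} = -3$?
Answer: $- \frac{3319}{4} \approx -829.75$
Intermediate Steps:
$n = -9$ ($n = 3 \left(-3\right) = -9$)
$S{\left(L,C \right)} = -2 - 4 L$ ($S{\left(L,C \right)} = -2 + \frac{L \left(-9\right) + L}{2} = -2 + \frac{- 9 L + L}{2} = -2 + \frac{\left(-8\right) L}{2} = -2 - 4 L$)
$V = \frac{1}{4} \approx 0.25$
$t{\left(R \right)} = \frac{1}{4} + 2 R$ ($t{\left(R \right)} = \left(R + R\right) + \frac{1}{4} = 2 R + \frac{1}{4} = \frac{1}{4} + 2 R$)
$-121 - 35 t{\left(S{\left(-3,6 \right)} \right)} = -121 - 35 \left(\frac{1}{4} + 2 \left(-2 - -12\right)\right) = -121 - 35 \left(\frac{1}{4} + 2 \left(-2 + 12\right)\right) = -121 - 35 \left(\frac{1}{4} + 2 \cdot 10\right) = -121 - 35 \left(\frac{1}{4} + 20\right) = -121 - \frac{2835}{4} = - \frac{3319}{4}$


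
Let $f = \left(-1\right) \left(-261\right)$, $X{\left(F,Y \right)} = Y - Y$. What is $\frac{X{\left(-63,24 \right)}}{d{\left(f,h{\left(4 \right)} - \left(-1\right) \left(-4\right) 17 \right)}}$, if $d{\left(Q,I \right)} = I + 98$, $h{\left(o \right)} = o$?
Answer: $0$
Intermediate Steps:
$X{\left(F,Y \right)} = 0$
$f = 261$
$d{\left(Q,I \right)} = 98 + I$
$\frac{X{\left(-63,24 \right)}}{d{\left(f,h{\left(4 \right)} - \left(-1\right) \left(-4\right) 17 \right)}} = \frac{0}{98 + \left(4 - \left(-1\right) \left(-4\right) 17\right)} = \frac{0}{98 + \left(4 - 4 \cdot 17\right)} = \frac{0}{98 + \left(4 - 68\right)} = \frac{0}{98 - 64} = \frac{0}{34} = 0 \cdot \frac{1}{34} = 0$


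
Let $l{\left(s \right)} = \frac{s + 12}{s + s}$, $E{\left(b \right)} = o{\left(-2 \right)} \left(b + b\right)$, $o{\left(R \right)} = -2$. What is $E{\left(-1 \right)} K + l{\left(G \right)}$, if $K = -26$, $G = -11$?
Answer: $- \frac{2289}{22} \approx -104.05$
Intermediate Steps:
$E{\left(b \right)} = - 4 b$ ($E{\left(b \right)} = - 2 \left(b + b\right) = - 2 \cdot 2 b = - 4 b$)
$l{\left(s \right)} = \frac{12 + s}{2 s}$
$E{\left(-1 \right)} K + l{\left(G \right)} = \left(-4\right) \left(-1\right) \left(-26\right) + \frac{12 - 11}{2 \left(-11\right)} = 4 \left(-26\right) + \frac{1}{2} \left(- \frac{1}{11}\right) 1 = -104 - \frac{1}{22} = - \frac{2289}{22}$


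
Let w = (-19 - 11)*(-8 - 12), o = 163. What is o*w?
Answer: 97800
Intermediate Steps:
w = 600 (w = -30*(-20) = 600)
o*w = 163*600 = 97800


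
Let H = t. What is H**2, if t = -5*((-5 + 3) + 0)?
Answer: 100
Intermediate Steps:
t = 10 (t = -5*(-2 + 0) = -5*(-2) = 10)
H = 10
H**2 = 10**2 = 100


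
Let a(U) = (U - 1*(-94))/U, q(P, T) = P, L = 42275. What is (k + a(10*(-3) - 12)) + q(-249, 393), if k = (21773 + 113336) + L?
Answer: 3719809/21 ≈ 1.7713e+5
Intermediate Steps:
k = 177384 (k = (21773 + 113336) + 42275 = 135109 + 42275 = 177384)
a(U) = (94 + U)/U (a(U) = (U + 94)/U = (94 + U)/U)
(k + a(10*(-3) - 12)) + q(-249, 393) = (177384 + (94 + (10*(-3) - 12))/(10*(-3) - 12)) - 249 = (177384 + (94 + (-30 - 12))/(-30 - 12)) - 249 = (177384 + (94 - 42)/(-42)) - 249 = (177384 - 1/42*52) - 249 = (177384 - 26/21) - 249 = 3725038/21 - 249 = 3719809/21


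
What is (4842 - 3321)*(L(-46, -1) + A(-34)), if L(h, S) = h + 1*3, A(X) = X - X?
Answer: -65403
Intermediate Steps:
A(X) = 0
L(h, S) = 3 + h (L(h, S) = h + 3 = 3 + h)
(4842 - 3321)*(L(-46, -1) + A(-34)) = (4842 - 3321)*((3 - 46) + 0) = 1521*(-43 + 0) = 1521*(-43) = -65403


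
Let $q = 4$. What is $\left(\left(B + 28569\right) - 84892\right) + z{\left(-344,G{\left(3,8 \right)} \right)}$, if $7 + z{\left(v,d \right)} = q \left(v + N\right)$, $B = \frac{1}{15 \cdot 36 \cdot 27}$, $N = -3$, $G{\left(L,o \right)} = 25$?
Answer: $- \frac{841528439}{14580} \approx -57718.0$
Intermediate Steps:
$B = \frac{1}{14580}$ ($B = \frac{1}{540 \cdot 27} = \frac{1}{14580} \approx 6.8587 \cdot 10^{-5}$)
$z{\left(v,d \right)} = -19 + 4 v$ ($z{\left(v,d \right)} = -7 + 4 \left(v - 3\right) = -7 + 4 \left(-3 + v\right) = -7 + \left(-12 + 4 v\right) = -19 + 4 v$)
$\left(\left(B + 28569\right) - 84892\right) + z{\left(-344,G{\left(3,8 \right)} \right)} = \left(\left(\frac{1}{14580} + 28569\right) - 84892\right) + \left(-19 + 4 \left(-344\right)\right) = \left(\frac{416536021}{14580} - 84892\right) - 1395 = - \frac{821189339}{14580} - 1395 = - \frac{841528439}{14580}$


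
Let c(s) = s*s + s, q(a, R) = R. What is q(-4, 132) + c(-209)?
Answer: 43604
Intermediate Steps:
c(s) = s + s² (c(s) = s² + s = s + s²)
q(-4, 132) + c(-209) = 132 - 209*(1 - 209) = 132 - 209*(-208) = 132 + 43472 = 43604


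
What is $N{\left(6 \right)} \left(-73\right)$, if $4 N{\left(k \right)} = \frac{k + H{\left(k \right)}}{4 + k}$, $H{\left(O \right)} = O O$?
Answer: $- \frac{1533}{20} \approx -76.65$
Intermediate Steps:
$H{\left(O \right)} = O^{2}$
$N{\left(k \right)} = \frac{k + k^{2}}{4 \left(4 + k\right)}$ ($N{\left(k \right)} = \frac{\left(k + k^{2}\right) \frac{1}{4 + k}}{4} = \frac{\frac{1}{4 + k} \left(k + k^{2}\right)}{4} = \frac{k + k^{2}}{4 \left(4 + k\right)}$)
$N{\left(6 \right)} \left(-73\right) = \frac{1}{4} \cdot 6 \frac{1}{4 + 6} \left(1 + 6\right) \left(-73\right) = \frac{1}{4} \cdot 6 \cdot \frac{1}{10} \cdot 7 \left(-73\right) = \frac{21}{20} \left(-73\right) = - \frac{1533}{20}$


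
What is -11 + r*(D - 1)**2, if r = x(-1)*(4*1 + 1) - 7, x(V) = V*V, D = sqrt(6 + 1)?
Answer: -27 + 4*sqrt(7) ≈ -16.417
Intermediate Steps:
D = sqrt(7) ≈ 2.6458
x(V) = V**2
r = -2 (r = (-1)**2*(4*1 + 1) - 7 = 1*(4 + 1) - 7 = 1*5 - 7 = 5 - 7 = -2)
-11 + r*(D - 1)**2 = -11 - 2*(sqrt(7) - 1)**2 = -11 - 2*(-1 + sqrt(7))**2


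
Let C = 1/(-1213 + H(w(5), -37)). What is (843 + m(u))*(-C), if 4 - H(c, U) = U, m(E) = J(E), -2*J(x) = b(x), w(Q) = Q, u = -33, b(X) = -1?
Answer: 1687/2344 ≈ 0.71971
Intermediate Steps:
J(x) = 1/2 (J(x) = -1/2*(-1) = 1/2)
m(E) = 1/2
H(c, U) = 4 - U
C = -1/1172 (C = 1/(-1213 + (4 - 1*(-37))) = 1/(-1213 + (4 + 37)) = 1/(-1213 + 41) = 1/(-1172) = -1/1172 ≈ -0.00085324)
(843 + m(u))*(-C) = (843 + 1/2)*(-1*(-1/1172)) = (1687/2)*(1/1172) = 1687/2344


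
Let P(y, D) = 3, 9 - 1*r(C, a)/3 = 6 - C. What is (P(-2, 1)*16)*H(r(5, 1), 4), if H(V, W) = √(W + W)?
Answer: 96*√2 ≈ 135.76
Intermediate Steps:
r(C, a) = 9 + 3*C (r(C, a) = 27 - 3*(6 - C) = 27 + (-18 + 3*C) = 9 + 3*C)
H(V, W) = √2*√W (H(V, W) = √(2*W) = √2*√W)
(P(-2, 1)*16)*H(r(5, 1), 4) = (3*16)*(√2*√4) = 48*(√2*2) = 48*(2*√2) = 96*√2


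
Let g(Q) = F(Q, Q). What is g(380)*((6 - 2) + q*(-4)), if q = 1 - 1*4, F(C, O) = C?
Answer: 6080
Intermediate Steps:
q = -3 (q = 1 - 4 = -3)
g(Q) = Q
g(380)*((6 - 2) + q*(-4)) = 380*((6 - 2) - 3*(-4)) = 380*(4 + 12) = 380*16 = 6080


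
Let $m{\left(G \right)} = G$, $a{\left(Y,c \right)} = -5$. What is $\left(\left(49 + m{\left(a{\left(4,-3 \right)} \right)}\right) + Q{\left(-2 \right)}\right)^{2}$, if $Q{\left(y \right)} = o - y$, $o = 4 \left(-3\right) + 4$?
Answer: $1444$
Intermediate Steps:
$o = -8$ ($o = -12 + 4 = -8$)
$Q{\left(y \right)} = -8 - y$
$\left(\left(49 + m{\left(a{\left(4,-3 \right)} \right)}\right) + Q{\left(-2 \right)}\right)^{2} = \left(\left(49 - 5\right) - 6\right)^{2} = \left(44 + \left(-8 + 2\right)\right)^{2} = \left(44 - 6\right)^{2} = 38^{2} = 1444$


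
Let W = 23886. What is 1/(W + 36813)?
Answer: 1/60699 ≈ 1.6475e-5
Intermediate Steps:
1/(W + 36813) = 1/(23886 + 36813) = 1/60699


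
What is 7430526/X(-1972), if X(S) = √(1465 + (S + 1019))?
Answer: 3715263*√2/16 ≈ 3.2839e+5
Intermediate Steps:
X(S) = √(2484 + S) (X(S) = √(1465 + (1019 + S)) = √(2484 + S))
7430526/X(-1972) = 7430526/(√(2484 - 1972)) = 7430526/(√512) = 7430526/((16*√2)) = 7430526*(√2/32) = 3715263*√2/16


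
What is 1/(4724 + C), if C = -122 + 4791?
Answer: 1/9393 ≈ 0.00010646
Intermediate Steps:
C = 4669
1/(4724 + C) = 1/(4724 + 4669) = 1/9393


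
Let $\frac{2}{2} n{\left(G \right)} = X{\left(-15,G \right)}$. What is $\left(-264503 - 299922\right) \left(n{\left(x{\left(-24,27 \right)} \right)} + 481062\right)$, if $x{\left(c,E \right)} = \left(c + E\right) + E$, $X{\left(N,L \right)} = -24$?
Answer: $-271509873150$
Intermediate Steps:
$x{\left(c,E \right)} = c + 2 E$ ($x{\left(c,E \right)} = \left(E + c\right) + E = c + 2 E$)
$n{\left(G \right)} = -24$
$\left(-264503 - 299922\right) \left(n{\left(x{\left(-24,27 \right)} \right)} + 481062\right) = \left(-264503 - 299922\right) \left(-24 + 481062\right) = \left(-564425\right) 481038 = -271509873150$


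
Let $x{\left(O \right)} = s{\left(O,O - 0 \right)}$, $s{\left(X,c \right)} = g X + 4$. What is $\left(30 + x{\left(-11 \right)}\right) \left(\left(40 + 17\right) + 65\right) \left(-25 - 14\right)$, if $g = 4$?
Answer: $47580$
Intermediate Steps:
$s{\left(X,c \right)} = 4 + 4 X$ ($s{\left(X,c \right)} = 4 X + 4 = 4 + 4 X$)
$x{\left(O \right)} = 4 + 4 O$
$\left(30 + x{\left(-11 \right)}\right) \left(\left(40 + 17\right) + 65\right) \left(-25 - 14\right) = \left(30 + \left(4 + 4 \left(-11\right)\right)\right) \left(\left(40 + 17\right) + 65\right) \left(-25 - 14\right) = \left(30 + \left(4 - 44\right)\right) \left(57 + 65\right) \left(-39\right) = \left(30 - 40\right) 122 \left(-39\right) = \left(-10\right) \left(-4758\right) = 47580$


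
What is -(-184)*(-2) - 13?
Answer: -381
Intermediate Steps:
-(-184)*(-2) - 13 = -23*16 - 13 = -368 - 13 = -381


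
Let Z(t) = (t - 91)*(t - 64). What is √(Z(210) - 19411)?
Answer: I*√2037 ≈ 45.133*I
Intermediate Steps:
Z(t) = (-91 + t)*(-64 + t)
√(Z(210) - 19411) = √((5824 + 210² - 155*210) - 19411) = √((5824 + 44100 - 32550) - 19411) = √(17374 - 19411) = √(-2037) = I*√2037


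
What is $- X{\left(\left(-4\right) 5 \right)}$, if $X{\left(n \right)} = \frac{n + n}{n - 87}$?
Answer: $- \frac{40}{107} \approx -0.37383$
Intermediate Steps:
$X{\left(n \right)} = \frac{2 n}{-87 + n}$
$- X{\left(\left(-4\right) 5 \right)} = - \frac{2 \left(\left(-4\right) 5\right)}{-87 - 20} = - \frac{2 \left(-20\right)}{-87 - 20} = - \frac{2 \left(-20\right)}{-107} = - \frac{2 \left(-20\right) \left(-1\right)}{107} = \left(-1\right) \frac{40}{107} = - \frac{40}{107}$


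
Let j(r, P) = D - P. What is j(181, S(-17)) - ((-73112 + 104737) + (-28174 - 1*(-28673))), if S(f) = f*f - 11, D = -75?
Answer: -32477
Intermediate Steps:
S(f) = -11 + f² (S(f) = f² - 11 = -11 + f²)
j(r, P) = -75 - P
j(181, S(-17)) - ((-73112 + 104737) + (-28174 - 1*(-28673))) = (-75 - (-11 + (-17)²)) - ((-73112 + 104737) + (-28174 - 1*(-28673))) = (-75 - (-11 + 289)) - (31625 + (-28174 + 28673)) = (-75 - 1*278) - (31625 + 499) = (-75 - 278) - 1*32124 = -353 - 32124 = -32477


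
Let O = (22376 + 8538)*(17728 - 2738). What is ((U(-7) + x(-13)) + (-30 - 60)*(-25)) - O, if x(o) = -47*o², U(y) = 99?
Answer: -463406454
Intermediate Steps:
O = 463400860 (O = 30914*14990 = 463400860)
((U(-7) + x(-13)) + (-30 - 60)*(-25)) - O = ((99 - 47*(-13)²) + (-30 - 60)*(-25)) - 1*463400860 = ((99 - 47*169) - 90*(-25)) - 463400860 = ((99 - 7943) + 2250) - 463400860 = (-7844 + 2250) - 463400860 = -5594 - 463400860 = -463406454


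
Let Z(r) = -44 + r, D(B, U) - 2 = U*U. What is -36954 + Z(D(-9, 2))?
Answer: -36992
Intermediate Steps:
D(B, U) = 2 + U² (D(B, U) = 2 + U*U = 2 + U²)
-36954 + Z(D(-9, 2)) = -36954 + (-44 + (2 + 2²)) = -36954 + (-44 + (2 + 4)) = -36954 + (-44 + 6) = -36954 - 38 = -36992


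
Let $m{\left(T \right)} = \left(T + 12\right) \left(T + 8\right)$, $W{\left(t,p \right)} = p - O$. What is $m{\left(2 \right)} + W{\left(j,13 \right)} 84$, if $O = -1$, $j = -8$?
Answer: $1316$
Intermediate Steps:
$W{\left(t,p \right)} = 1 + p$ ($W{\left(t,p \right)} = p - -1 = p + 1 = 1 + p$)
$m{\left(T \right)} = \left(8 + T\right) \left(12 + T\right)$ ($m{\left(T \right)} = \left(12 + T\right) \left(8 + T\right) = \left(8 + T\right) \left(12 + T\right)$)
$m{\left(2 \right)} + W{\left(j,13 \right)} 84 = \left(96 + 2^{2} + 20 \cdot 2\right) + \left(1 + 13\right) 84 = \left(96 + 4 + 40\right) + 14 \cdot 84 = 140 + 1176 = 1316$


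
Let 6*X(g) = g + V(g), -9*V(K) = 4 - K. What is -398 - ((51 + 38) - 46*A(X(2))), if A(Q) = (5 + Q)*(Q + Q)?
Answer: -249775/729 ≈ -342.63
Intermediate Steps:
V(K) = -4/9 + K/9 (V(K) = -(4 - K)/9 = -4/9 + K/9)
X(g) = -2/27 + 5*g/27 (X(g) = (g + (-4/9 + g/9))/6 = (-4/9 + 10*g/9)/6 = -2/27 + 5*g/27)
A(Q) = 2*Q*(5 + Q) (A(Q) = (5 + Q)*(2*Q) = 2*Q*(5 + Q))
-398 - ((51 + 38) - 46*A(X(2))) = -398 - ((51 + 38) - 92*(-2/27 + (5/27)*2)*(5 + (-2/27 + (5/27)*2))) = -398 - (89 - 92*(-2/27 + 10/27)*(5 + (-2/27 + 10/27))) = -398 - (89 - 92*8*(5 + 8/27)/27) = -398 - (89 - 92*8*143/(27*27)) = -398 - (89 - 46*2288/729) = -398 - (89 - 105248/729) = -398 - 1*(-40367/729) = -398 + 40367/729 = -249775/729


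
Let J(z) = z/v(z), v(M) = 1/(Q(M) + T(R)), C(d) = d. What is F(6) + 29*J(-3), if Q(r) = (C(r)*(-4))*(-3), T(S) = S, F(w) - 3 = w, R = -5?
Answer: 3576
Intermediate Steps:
F(w) = 3 + w
Q(r) = 12*r (Q(r) = (r*(-4))*(-3) = -4*r*(-3) = 12*r)
v(M) = 1/(-5 + 12*M) (v(M) = 1/(12*M - 5) = 1/(-5 + 12*M))
J(z) = z*(-5 + 12*z) (J(z) = z/(1/(-5 + 12*z)) = z*(-5 + 12*z))
F(6) + 29*J(-3) = (3 + 6) + 29*(-3*(-5 + 12*(-3))) = 9 + 29*(-3*(-5 - 36)) = 9 + 29*(-3*(-41)) = 9 + 29*123 = 9 + 3567 = 3576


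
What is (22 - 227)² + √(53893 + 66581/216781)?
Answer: 42025 + √2532662181179934/216781 ≈ 42257.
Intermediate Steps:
(22 - 227)² + √(53893 + 66581/216781) = (-205)² + √(53893 + 66581*(1/216781)) = 42025 + √(53893 + 66581/216781) = 42025 + √(11683045014/216781) = 42025 + √2532662181179934/216781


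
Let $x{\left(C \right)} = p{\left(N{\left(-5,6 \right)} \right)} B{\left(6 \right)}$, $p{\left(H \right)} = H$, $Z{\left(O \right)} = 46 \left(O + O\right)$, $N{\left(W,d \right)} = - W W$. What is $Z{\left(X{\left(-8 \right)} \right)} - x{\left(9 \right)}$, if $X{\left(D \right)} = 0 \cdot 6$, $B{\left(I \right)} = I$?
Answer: $150$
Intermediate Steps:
$X{\left(D \right)} = 0$
$N{\left(W,d \right)} = - W^{2}$
$Z{\left(O \right)} = 92 O$ ($Z{\left(O \right)} = 46 \cdot 2 O = 92 O$)
$x{\left(C \right)} = -150$ ($x{\left(C \right)} = - \left(-5\right)^{2} \cdot 6 = \left(-1\right) 25 \cdot 6 = \left(-25\right) 6 = -150$)
$Z{\left(X{\left(-8 \right)} \right)} - x{\left(9 \right)} = 92 \cdot 0 - -150 = 0 + 150 = 150$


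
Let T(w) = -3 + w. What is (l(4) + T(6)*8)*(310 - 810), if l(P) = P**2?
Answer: -20000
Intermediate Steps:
(l(4) + T(6)*8)*(310 - 810) = (4**2 + (-3 + 6)*8)*(310 - 810) = (16 + 3*8)*(-500) = (16 + 24)*(-500) = 40*(-500) = -20000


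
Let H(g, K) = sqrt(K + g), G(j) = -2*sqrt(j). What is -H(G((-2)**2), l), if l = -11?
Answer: -I*sqrt(15) ≈ -3.873*I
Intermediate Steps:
-H(G((-2)**2), l) = -sqrt(-11 - 2*sqrt((-2)**2)) = -sqrt(-11 - 2*sqrt(4)) = -sqrt(-11 - 2*2) = -sqrt(-11 - 4) = -sqrt(-15) = -I*sqrt(15)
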